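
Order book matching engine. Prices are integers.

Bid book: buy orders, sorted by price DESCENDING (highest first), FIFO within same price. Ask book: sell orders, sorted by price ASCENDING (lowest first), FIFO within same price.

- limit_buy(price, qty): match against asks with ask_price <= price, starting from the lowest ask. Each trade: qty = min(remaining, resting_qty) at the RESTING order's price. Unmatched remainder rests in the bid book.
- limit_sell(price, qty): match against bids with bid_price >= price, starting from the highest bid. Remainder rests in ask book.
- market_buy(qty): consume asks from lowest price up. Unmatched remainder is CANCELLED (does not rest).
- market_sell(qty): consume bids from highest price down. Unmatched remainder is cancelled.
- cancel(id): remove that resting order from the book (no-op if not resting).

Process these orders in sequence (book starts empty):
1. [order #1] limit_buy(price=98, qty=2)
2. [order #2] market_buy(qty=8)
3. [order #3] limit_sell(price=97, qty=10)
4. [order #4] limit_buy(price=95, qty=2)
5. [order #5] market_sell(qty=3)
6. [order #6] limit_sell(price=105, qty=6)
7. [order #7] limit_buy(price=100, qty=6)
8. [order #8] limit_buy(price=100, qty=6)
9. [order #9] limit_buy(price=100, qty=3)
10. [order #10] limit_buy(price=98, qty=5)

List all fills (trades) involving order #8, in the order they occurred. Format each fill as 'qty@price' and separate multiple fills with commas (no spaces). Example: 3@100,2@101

After op 1 [order #1] limit_buy(price=98, qty=2): fills=none; bids=[#1:2@98] asks=[-]
After op 2 [order #2] market_buy(qty=8): fills=none; bids=[#1:2@98] asks=[-]
After op 3 [order #3] limit_sell(price=97, qty=10): fills=#1x#3:2@98; bids=[-] asks=[#3:8@97]
After op 4 [order #4] limit_buy(price=95, qty=2): fills=none; bids=[#4:2@95] asks=[#3:8@97]
After op 5 [order #5] market_sell(qty=3): fills=#4x#5:2@95; bids=[-] asks=[#3:8@97]
After op 6 [order #6] limit_sell(price=105, qty=6): fills=none; bids=[-] asks=[#3:8@97 #6:6@105]
After op 7 [order #7] limit_buy(price=100, qty=6): fills=#7x#3:6@97; bids=[-] asks=[#3:2@97 #6:6@105]
After op 8 [order #8] limit_buy(price=100, qty=6): fills=#8x#3:2@97; bids=[#8:4@100] asks=[#6:6@105]
After op 9 [order #9] limit_buy(price=100, qty=3): fills=none; bids=[#8:4@100 #9:3@100] asks=[#6:6@105]
After op 10 [order #10] limit_buy(price=98, qty=5): fills=none; bids=[#8:4@100 #9:3@100 #10:5@98] asks=[#6:6@105]

Answer: 2@97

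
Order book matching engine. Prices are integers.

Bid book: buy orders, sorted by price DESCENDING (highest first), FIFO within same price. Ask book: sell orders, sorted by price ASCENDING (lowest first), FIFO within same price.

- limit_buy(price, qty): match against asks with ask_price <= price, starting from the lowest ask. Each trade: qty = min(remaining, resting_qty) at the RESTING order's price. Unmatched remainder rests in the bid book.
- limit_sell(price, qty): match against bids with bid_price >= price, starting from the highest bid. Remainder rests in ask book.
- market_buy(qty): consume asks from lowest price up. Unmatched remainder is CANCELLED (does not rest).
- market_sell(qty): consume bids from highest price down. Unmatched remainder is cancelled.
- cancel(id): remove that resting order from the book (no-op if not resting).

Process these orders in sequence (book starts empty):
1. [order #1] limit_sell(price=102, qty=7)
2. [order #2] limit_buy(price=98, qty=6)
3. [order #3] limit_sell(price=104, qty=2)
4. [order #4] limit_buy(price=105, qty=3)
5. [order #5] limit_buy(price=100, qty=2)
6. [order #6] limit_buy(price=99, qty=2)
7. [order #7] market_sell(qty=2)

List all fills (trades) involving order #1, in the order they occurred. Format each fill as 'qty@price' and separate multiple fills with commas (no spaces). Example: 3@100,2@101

Answer: 3@102

Derivation:
After op 1 [order #1] limit_sell(price=102, qty=7): fills=none; bids=[-] asks=[#1:7@102]
After op 2 [order #2] limit_buy(price=98, qty=6): fills=none; bids=[#2:6@98] asks=[#1:7@102]
After op 3 [order #3] limit_sell(price=104, qty=2): fills=none; bids=[#2:6@98] asks=[#1:7@102 #3:2@104]
After op 4 [order #4] limit_buy(price=105, qty=3): fills=#4x#1:3@102; bids=[#2:6@98] asks=[#1:4@102 #3:2@104]
After op 5 [order #5] limit_buy(price=100, qty=2): fills=none; bids=[#5:2@100 #2:6@98] asks=[#1:4@102 #3:2@104]
After op 6 [order #6] limit_buy(price=99, qty=2): fills=none; bids=[#5:2@100 #6:2@99 #2:6@98] asks=[#1:4@102 #3:2@104]
After op 7 [order #7] market_sell(qty=2): fills=#5x#7:2@100; bids=[#6:2@99 #2:6@98] asks=[#1:4@102 #3:2@104]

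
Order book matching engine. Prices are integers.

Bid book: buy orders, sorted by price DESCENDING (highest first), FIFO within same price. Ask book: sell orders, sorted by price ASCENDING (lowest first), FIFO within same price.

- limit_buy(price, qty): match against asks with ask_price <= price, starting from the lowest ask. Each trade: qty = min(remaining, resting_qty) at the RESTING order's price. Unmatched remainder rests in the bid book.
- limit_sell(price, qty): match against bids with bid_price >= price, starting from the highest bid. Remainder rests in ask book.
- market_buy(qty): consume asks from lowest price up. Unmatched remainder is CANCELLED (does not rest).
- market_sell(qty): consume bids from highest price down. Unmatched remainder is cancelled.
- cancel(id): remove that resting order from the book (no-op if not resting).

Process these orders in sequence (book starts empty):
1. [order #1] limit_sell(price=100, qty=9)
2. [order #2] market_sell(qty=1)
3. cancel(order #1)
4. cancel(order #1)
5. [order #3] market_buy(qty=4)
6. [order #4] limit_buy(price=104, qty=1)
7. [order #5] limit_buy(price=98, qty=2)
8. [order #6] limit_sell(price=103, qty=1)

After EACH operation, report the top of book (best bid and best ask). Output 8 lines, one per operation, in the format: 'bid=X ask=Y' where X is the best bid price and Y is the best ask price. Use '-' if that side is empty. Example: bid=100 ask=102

Answer: bid=- ask=100
bid=- ask=100
bid=- ask=-
bid=- ask=-
bid=- ask=-
bid=104 ask=-
bid=104 ask=-
bid=98 ask=-

Derivation:
After op 1 [order #1] limit_sell(price=100, qty=9): fills=none; bids=[-] asks=[#1:9@100]
After op 2 [order #2] market_sell(qty=1): fills=none; bids=[-] asks=[#1:9@100]
After op 3 cancel(order #1): fills=none; bids=[-] asks=[-]
After op 4 cancel(order #1): fills=none; bids=[-] asks=[-]
After op 5 [order #3] market_buy(qty=4): fills=none; bids=[-] asks=[-]
After op 6 [order #4] limit_buy(price=104, qty=1): fills=none; bids=[#4:1@104] asks=[-]
After op 7 [order #5] limit_buy(price=98, qty=2): fills=none; bids=[#4:1@104 #5:2@98] asks=[-]
After op 8 [order #6] limit_sell(price=103, qty=1): fills=#4x#6:1@104; bids=[#5:2@98] asks=[-]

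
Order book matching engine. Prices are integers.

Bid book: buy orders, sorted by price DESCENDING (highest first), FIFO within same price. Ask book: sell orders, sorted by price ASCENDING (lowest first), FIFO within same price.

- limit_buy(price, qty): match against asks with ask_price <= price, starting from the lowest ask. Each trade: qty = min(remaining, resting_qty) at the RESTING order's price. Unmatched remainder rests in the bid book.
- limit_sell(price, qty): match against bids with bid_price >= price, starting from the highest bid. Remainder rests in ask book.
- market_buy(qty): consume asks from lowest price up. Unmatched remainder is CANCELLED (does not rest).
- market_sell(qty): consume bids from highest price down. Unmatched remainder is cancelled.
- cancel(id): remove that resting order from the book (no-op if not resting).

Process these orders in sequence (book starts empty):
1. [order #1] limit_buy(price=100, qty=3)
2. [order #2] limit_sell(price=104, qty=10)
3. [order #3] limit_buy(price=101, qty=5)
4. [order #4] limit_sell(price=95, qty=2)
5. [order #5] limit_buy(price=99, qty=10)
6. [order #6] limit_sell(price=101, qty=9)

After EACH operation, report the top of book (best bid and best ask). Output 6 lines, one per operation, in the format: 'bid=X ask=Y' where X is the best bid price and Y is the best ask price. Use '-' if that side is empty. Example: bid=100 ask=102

Answer: bid=100 ask=-
bid=100 ask=104
bid=101 ask=104
bid=101 ask=104
bid=101 ask=104
bid=100 ask=101

Derivation:
After op 1 [order #1] limit_buy(price=100, qty=3): fills=none; bids=[#1:3@100] asks=[-]
After op 2 [order #2] limit_sell(price=104, qty=10): fills=none; bids=[#1:3@100] asks=[#2:10@104]
After op 3 [order #3] limit_buy(price=101, qty=5): fills=none; bids=[#3:5@101 #1:3@100] asks=[#2:10@104]
After op 4 [order #4] limit_sell(price=95, qty=2): fills=#3x#4:2@101; bids=[#3:3@101 #1:3@100] asks=[#2:10@104]
After op 5 [order #5] limit_buy(price=99, qty=10): fills=none; bids=[#3:3@101 #1:3@100 #5:10@99] asks=[#2:10@104]
After op 6 [order #6] limit_sell(price=101, qty=9): fills=#3x#6:3@101; bids=[#1:3@100 #5:10@99] asks=[#6:6@101 #2:10@104]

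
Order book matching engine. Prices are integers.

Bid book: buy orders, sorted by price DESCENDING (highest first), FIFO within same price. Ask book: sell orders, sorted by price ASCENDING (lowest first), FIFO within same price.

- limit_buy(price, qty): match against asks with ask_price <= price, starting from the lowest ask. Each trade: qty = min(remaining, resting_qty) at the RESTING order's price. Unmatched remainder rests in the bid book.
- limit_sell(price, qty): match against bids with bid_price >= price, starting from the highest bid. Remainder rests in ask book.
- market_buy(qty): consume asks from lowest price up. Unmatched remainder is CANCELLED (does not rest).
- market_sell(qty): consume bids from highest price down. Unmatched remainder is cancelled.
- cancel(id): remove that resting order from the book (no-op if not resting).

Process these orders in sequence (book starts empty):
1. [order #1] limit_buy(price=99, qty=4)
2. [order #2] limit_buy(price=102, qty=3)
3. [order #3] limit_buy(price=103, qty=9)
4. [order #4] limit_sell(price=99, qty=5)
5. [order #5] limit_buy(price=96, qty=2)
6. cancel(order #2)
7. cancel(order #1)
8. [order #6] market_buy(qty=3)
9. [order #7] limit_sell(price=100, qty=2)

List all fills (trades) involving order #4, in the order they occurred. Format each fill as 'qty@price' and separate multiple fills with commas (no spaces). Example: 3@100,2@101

Answer: 5@103

Derivation:
After op 1 [order #1] limit_buy(price=99, qty=4): fills=none; bids=[#1:4@99] asks=[-]
After op 2 [order #2] limit_buy(price=102, qty=3): fills=none; bids=[#2:3@102 #1:4@99] asks=[-]
After op 3 [order #3] limit_buy(price=103, qty=9): fills=none; bids=[#3:9@103 #2:3@102 #1:4@99] asks=[-]
After op 4 [order #4] limit_sell(price=99, qty=5): fills=#3x#4:5@103; bids=[#3:4@103 #2:3@102 #1:4@99] asks=[-]
After op 5 [order #5] limit_buy(price=96, qty=2): fills=none; bids=[#3:4@103 #2:3@102 #1:4@99 #5:2@96] asks=[-]
After op 6 cancel(order #2): fills=none; bids=[#3:4@103 #1:4@99 #5:2@96] asks=[-]
After op 7 cancel(order #1): fills=none; bids=[#3:4@103 #5:2@96] asks=[-]
After op 8 [order #6] market_buy(qty=3): fills=none; bids=[#3:4@103 #5:2@96] asks=[-]
After op 9 [order #7] limit_sell(price=100, qty=2): fills=#3x#7:2@103; bids=[#3:2@103 #5:2@96] asks=[-]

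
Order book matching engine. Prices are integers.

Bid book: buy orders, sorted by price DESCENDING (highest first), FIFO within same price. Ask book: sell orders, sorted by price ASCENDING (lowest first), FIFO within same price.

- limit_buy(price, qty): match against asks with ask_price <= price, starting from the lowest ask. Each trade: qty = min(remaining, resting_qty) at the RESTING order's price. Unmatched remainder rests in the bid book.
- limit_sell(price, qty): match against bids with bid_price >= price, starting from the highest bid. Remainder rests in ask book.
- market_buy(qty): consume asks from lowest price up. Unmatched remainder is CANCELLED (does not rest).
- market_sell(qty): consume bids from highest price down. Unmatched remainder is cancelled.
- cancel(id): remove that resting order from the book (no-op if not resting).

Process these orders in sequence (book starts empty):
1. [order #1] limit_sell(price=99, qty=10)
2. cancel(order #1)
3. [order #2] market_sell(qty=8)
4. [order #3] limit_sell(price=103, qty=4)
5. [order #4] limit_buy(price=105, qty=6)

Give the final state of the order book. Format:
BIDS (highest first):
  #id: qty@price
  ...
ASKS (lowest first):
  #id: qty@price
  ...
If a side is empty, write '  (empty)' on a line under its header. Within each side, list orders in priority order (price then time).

Answer: BIDS (highest first):
  #4: 2@105
ASKS (lowest first):
  (empty)

Derivation:
After op 1 [order #1] limit_sell(price=99, qty=10): fills=none; bids=[-] asks=[#1:10@99]
After op 2 cancel(order #1): fills=none; bids=[-] asks=[-]
After op 3 [order #2] market_sell(qty=8): fills=none; bids=[-] asks=[-]
After op 4 [order #3] limit_sell(price=103, qty=4): fills=none; bids=[-] asks=[#3:4@103]
After op 5 [order #4] limit_buy(price=105, qty=6): fills=#4x#3:4@103; bids=[#4:2@105] asks=[-]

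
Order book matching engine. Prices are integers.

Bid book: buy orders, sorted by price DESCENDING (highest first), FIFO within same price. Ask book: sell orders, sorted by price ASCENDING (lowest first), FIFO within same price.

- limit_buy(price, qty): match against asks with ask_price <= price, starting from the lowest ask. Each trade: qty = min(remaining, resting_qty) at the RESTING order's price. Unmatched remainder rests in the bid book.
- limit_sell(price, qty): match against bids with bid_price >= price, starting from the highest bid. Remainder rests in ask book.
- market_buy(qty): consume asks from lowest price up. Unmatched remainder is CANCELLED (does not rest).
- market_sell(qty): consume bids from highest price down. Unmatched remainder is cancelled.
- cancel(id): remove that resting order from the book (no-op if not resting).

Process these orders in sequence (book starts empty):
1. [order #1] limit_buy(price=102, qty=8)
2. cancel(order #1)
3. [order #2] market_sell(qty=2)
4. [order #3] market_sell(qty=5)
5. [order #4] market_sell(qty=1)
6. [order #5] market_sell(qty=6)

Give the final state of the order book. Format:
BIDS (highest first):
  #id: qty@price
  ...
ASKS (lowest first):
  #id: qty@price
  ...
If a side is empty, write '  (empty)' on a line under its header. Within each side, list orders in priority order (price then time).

Answer: BIDS (highest first):
  (empty)
ASKS (lowest first):
  (empty)

Derivation:
After op 1 [order #1] limit_buy(price=102, qty=8): fills=none; bids=[#1:8@102] asks=[-]
After op 2 cancel(order #1): fills=none; bids=[-] asks=[-]
After op 3 [order #2] market_sell(qty=2): fills=none; bids=[-] asks=[-]
After op 4 [order #3] market_sell(qty=5): fills=none; bids=[-] asks=[-]
After op 5 [order #4] market_sell(qty=1): fills=none; bids=[-] asks=[-]
After op 6 [order #5] market_sell(qty=6): fills=none; bids=[-] asks=[-]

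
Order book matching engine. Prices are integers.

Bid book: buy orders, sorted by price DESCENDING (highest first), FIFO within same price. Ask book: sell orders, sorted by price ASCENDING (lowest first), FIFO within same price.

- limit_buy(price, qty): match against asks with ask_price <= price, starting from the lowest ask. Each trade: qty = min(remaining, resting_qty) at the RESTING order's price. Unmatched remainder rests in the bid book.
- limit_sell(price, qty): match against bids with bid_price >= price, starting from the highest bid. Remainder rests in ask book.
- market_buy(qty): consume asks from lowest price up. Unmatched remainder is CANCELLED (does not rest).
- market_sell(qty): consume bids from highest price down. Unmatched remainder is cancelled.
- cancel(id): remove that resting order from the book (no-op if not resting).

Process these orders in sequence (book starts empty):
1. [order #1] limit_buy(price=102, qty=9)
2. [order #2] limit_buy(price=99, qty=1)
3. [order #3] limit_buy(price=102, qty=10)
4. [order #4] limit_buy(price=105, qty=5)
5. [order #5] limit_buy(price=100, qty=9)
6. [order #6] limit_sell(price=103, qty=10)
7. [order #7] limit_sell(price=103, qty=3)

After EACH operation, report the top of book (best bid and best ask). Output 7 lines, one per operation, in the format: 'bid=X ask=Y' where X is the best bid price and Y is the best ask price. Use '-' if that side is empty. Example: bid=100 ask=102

After op 1 [order #1] limit_buy(price=102, qty=9): fills=none; bids=[#1:9@102] asks=[-]
After op 2 [order #2] limit_buy(price=99, qty=1): fills=none; bids=[#1:9@102 #2:1@99] asks=[-]
After op 3 [order #3] limit_buy(price=102, qty=10): fills=none; bids=[#1:9@102 #3:10@102 #2:1@99] asks=[-]
After op 4 [order #4] limit_buy(price=105, qty=5): fills=none; bids=[#4:5@105 #1:9@102 #3:10@102 #2:1@99] asks=[-]
After op 5 [order #5] limit_buy(price=100, qty=9): fills=none; bids=[#4:5@105 #1:9@102 #3:10@102 #5:9@100 #2:1@99] asks=[-]
After op 6 [order #6] limit_sell(price=103, qty=10): fills=#4x#6:5@105; bids=[#1:9@102 #3:10@102 #5:9@100 #2:1@99] asks=[#6:5@103]
After op 7 [order #7] limit_sell(price=103, qty=3): fills=none; bids=[#1:9@102 #3:10@102 #5:9@100 #2:1@99] asks=[#6:5@103 #7:3@103]

Answer: bid=102 ask=-
bid=102 ask=-
bid=102 ask=-
bid=105 ask=-
bid=105 ask=-
bid=102 ask=103
bid=102 ask=103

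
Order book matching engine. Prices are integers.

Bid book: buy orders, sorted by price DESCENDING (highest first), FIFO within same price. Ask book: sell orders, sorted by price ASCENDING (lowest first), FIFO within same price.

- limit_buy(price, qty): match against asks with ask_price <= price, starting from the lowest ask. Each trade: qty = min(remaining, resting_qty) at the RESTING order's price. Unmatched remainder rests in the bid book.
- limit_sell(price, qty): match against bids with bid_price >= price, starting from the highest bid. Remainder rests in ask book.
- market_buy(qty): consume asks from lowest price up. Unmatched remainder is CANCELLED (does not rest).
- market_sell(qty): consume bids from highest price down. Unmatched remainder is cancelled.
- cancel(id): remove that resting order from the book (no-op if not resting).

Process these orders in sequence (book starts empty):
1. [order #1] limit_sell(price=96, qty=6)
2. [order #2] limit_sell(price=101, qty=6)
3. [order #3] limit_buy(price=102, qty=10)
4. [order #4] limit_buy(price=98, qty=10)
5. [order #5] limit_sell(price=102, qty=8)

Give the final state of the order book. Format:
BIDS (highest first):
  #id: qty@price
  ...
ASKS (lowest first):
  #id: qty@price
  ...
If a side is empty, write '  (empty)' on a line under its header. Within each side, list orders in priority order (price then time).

After op 1 [order #1] limit_sell(price=96, qty=6): fills=none; bids=[-] asks=[#1:6@96]
After op 2 [order #2] limit_sell(price=101, qty=6): fills=none; bids=[-] asks=[#1:6@96 #2:6@101]
After op 3 [order #3] limit_buy(price=102, qty=10): fills=#3x#1:6@96 #3x#2:4@101; bids=[-] asks=[#2:2@101]
After op 4 [order #4] limit_buy(price=98, qty=10): fills=none; bids=[#4:10@98] asks=[#2:2@101]
After op 5 [order #5] limit_sell(price=102, qty=8): fills=none; bids=[#4:10@98] asks=[#2:2@101 #5:8@102]

Answer: BIDS (highest first):
  #4: 10@98
ASKS (lowest first):
  #2: 2@101
  #5: 8@102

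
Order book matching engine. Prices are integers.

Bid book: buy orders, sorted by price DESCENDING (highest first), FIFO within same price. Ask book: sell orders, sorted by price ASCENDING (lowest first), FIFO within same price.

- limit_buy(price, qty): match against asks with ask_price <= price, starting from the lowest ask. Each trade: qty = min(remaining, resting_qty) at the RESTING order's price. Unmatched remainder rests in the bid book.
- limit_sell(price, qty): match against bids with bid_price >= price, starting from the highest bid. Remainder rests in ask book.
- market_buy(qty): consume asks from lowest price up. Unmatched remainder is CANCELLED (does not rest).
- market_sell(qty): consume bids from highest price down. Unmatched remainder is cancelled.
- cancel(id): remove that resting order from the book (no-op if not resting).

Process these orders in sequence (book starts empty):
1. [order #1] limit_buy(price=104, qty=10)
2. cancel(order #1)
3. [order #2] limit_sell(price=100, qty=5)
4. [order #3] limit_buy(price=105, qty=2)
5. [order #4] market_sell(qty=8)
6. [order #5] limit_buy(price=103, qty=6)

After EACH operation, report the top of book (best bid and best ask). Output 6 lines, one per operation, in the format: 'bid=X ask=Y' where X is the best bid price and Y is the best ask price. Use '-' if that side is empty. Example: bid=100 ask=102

Answer: bid=104 ask=-
bid=- ask=-
bid=- ask=100
bid=- ask=100
bid=- ask=100
bid=103 ask=-

Derivation:
After op 1 [order #1] limit_buy(price=104, qty=10): fills=none; bids=[#1:10@104] asks=[-]
After op 2 cancel(order #1): fills=none; bids=[-] asks=[-]
After op 3 [order #2] limit_sell(price=100, qty=5): fills=none; bids=[-] asks=[#2:5@100]
After op 4 [order #3] limit_buy(price=105, qty=2): fills=#3x#2:2@100; bids=[-] asks=[#2:3@100]
After op 5 [order #4] market_sell(qty=8): fills=none; bids=[-] asks=[#2:3@100]
After op 6 [order #5] limit_buy(price=103, qty=6): fills=#5x#2:3@100; bids=[#5:3@103] asks=[-]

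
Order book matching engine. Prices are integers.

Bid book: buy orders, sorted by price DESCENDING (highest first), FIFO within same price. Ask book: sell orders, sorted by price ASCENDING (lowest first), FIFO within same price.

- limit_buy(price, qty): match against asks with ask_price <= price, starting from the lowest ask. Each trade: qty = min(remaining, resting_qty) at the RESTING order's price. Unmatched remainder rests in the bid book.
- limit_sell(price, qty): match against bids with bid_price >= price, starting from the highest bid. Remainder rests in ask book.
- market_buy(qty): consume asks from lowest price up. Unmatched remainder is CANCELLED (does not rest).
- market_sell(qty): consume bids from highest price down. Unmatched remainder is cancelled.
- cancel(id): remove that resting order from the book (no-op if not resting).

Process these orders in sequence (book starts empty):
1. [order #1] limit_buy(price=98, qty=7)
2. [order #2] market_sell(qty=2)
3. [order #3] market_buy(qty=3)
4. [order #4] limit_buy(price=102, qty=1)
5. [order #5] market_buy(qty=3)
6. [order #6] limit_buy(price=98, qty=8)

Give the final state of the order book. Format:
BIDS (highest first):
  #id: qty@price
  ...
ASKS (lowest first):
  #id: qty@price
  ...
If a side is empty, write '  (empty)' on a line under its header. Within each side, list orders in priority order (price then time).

Answer: BIDS (highest first):
  #4: 1@102
  #1: 5@98
  #6: 8@98
ASKS (lowest first):
  (empty)

Derivation:
After op 1 [order #1] limit_buy(price=98, qty=7): fills=none; bids=[#1:7@98] asks=[-]
After op 2 [order #2] market_sell(qty=2): fills=#1x#2:2@98; bids=[#1:5@98] asks=[-]
After op 3 [order #3] market_buy(qty=3): fills=none; bids=[#1:5@98] asks=[-]
After op 4 [order #4] limit_buy(price=102, qty=1): fills=none; bids=[#4:1@102 #1:5@98] asks=[-]
After op 5 [order #5] market_buy(qty=3): fills=none; bids=[#4:1@102 #1:5@98] asks=[-]
After op 6 [order #6] limit_buy(price=98, qty=8): fills=none; bids=[#4:1@102 #1:5@98 #6:8@98] asks=[-]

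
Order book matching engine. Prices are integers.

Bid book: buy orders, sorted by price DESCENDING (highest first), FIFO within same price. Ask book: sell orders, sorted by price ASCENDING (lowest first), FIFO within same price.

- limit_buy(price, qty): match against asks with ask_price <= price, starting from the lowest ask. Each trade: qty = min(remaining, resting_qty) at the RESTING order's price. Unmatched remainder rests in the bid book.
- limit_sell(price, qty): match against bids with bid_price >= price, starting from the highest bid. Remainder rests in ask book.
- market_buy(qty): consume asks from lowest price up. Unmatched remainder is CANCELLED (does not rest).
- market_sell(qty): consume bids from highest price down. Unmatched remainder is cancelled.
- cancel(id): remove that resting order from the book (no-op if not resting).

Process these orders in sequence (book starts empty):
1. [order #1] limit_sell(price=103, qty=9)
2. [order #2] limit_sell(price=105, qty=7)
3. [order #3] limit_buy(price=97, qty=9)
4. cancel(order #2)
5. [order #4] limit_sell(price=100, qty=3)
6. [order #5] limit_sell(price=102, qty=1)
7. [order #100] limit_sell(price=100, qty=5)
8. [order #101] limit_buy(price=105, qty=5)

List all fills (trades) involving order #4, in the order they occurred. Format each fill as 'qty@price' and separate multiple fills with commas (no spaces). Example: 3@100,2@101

After op 1 [order #1] limit_sell(price=103, qty=9): fills=none; bids=[-] asks=[#1:9@103]
After op 2 [order #2] limit_sell(price=105, qty=7): fills=none; bids=[-] asks=[#1:9@103 #2:7@105]
After op 3 [order #3] limit_buy(price=97, qty=9): fills=none; bids=[#3:9@97] asks=[#1:9@103 #2:7@105]
After op 4 cancel(order #2): fills=none; bids=[#3:9@97] asks=[#1:9@103]
After op 5 [order #4] limit_sell(price=100, qty=3): fills=none; bids=[#3:9@97] asks=[#4:3@100 #1:9@103]
After op 6 [order #5] limit_sell(price=102, qty=1): fills=none; bids=[#3:9@97] asks=[#4:3@100 #5:1@102 #1:9@103]
After op 7 [order #100] limit_sell(price=100, qty=5): fills=none; bids=[#3:9@97] asks=[#4:3@100 #100:5@100 #5:1@102 #1:9@103]
After op 8 [order #101] limit_buy(price=105, qty=5): fills=#101x#4:3@100 #101x#100:2@100; bids=[#3:9@97] asks=[#100:3@100 #5:1@102 #1:9@103]

Answer: 3@100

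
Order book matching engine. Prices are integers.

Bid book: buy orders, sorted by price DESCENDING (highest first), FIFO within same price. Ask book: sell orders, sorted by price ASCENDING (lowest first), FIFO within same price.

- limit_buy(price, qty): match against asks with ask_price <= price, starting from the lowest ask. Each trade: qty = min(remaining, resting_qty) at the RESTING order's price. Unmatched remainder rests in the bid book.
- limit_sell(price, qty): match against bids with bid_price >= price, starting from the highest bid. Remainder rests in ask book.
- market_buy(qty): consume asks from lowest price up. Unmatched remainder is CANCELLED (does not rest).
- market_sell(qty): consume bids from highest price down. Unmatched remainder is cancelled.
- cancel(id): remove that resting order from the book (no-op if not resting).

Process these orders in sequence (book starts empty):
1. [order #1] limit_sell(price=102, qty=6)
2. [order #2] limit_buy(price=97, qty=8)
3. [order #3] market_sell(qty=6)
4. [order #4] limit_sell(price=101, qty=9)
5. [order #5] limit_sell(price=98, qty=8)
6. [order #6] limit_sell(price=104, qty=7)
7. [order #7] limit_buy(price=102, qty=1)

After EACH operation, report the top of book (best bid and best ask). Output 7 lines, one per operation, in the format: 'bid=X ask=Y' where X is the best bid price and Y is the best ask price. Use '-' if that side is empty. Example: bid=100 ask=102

After op 1 [order #1] limit_sell(price=102, qty=6): fills=none; bids=[-] asks=[#1:6@102]
After op 2 [order #2] limit_buy(price=97, qty=8): fills=none; bids=[#2:8@97] asks=[#1:6@102]
After op 3 [order #3] market_sell(qty=6): fills=#2x#3:6@97; bids=[#2:2@97] asks=[#1:6@102]
After op 4 [order #4] limit_sell(price=101, qty=9): fills=none; bids=[#2:2@97] asks=[#4:9@101 #1:6@102]
After op 5 [order #5] limit_sell(price=98, qty=8): fills=none; bids=[#2:2@97] asks=[#5:8@98 #4:9@101 #1:6@102]
After op 6 [order #6] limit_sell(price=104, qty=7): fills=none; bids=[#2:2@97] asks=[#5:8@98 #4:9@101 #1:6@102 #6:7@104]
After op 7 [order #7] limit_buy(price=102, qty=1): fills=#7x#5:1@98; bids=[#2:2@97] asks=[#5:7@98 #4:9@101 #1:6@102 #6:7@104]

Answer: bid=- ask=102
bid=97 ask=102
bid=97 ask=102
bid=97 ask=101
bid=97 ask=98
bid=97 ask=98
bid=97 ask=98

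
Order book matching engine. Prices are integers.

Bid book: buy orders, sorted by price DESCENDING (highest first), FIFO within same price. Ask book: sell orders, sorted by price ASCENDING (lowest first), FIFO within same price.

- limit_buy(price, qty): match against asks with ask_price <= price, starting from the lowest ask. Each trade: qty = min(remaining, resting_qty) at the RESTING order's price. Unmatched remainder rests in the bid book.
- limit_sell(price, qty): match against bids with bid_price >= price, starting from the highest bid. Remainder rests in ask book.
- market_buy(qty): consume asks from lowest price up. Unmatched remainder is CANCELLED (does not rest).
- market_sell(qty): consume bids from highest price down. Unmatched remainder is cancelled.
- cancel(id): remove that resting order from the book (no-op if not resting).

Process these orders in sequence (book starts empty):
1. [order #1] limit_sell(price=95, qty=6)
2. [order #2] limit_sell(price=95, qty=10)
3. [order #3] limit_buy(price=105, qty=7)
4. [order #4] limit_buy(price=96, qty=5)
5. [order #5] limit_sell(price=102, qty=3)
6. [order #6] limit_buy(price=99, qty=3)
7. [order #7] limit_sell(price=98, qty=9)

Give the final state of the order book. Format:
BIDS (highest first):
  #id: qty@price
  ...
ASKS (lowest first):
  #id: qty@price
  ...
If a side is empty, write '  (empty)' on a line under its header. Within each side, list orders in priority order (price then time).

After op 1 [order #1] limit_sell(price=95, qty=6): fills=none; bids=[-] asks=[#1:6@95]
After op 2 [order #2] limit_sell(price=95, qty=10): fills=none; bids=[-] asks=[#1:6@95 #2:10@95]
After op 3 [order #3] limit_buy(price=105, qty=7): fills=#3x#1:6@95 #3x#2:1@95; bids=[-] asks=[#2:9@95]
After op 4 [order #4] limit_buy(price=96, qty=5): fills=#4x#2:5@95; bids=[-] asks=[#2:4@95]
After op 5 [order #5] limit_sell(price=102, qty=3): fills=none; bids=[-] asks=[#2:4@95 #5:3@102]
After op 6 [order #6] limit_buy(price=99, qty=3): fills=#6x#2:3@95; bids=[-] asks=[#2:1@95 #5:3@102]
After op 7 [order #7] limit_sell(price=98, qty=9): fills=none; bids=[-] asks=[#2:1@95 #7:9@98 #5:3@102]

Answer: BIDS (highest first):
  (empty)
ASKS (lowest first):
  #2: 1@95
  #7: 9@98
  #5: 3@102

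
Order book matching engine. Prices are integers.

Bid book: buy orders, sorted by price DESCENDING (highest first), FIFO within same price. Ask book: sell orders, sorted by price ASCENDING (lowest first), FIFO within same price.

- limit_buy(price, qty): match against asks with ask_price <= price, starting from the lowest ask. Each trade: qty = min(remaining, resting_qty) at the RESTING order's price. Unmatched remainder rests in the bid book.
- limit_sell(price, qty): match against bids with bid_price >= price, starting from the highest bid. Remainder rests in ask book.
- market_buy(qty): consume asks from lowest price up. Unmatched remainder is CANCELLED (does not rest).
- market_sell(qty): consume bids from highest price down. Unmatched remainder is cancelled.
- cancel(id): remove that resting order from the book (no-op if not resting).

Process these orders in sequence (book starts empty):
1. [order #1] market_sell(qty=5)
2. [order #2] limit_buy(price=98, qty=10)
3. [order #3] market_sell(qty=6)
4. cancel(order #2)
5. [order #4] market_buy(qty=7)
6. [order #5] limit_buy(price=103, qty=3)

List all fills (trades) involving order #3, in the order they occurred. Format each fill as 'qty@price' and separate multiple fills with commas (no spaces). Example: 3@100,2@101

Answer: 6@98

Derivation:
After op 1 [order #1] market_sell(qty=5): fills=none; bids=[-] asks=[-]
After op 2 [order #2] limit_buy(price=98, qty=10): fills=none; bids=[#2:10@98] asks=[-]
After op 3 [order #3] market_sell(qty=6): fills=#2x#3:6@98; bids=[#2:4@98] asks=[-]
After op 4 cancel(order #2): fills=none; bids=[-] asks=[-]
After op 5 [order #4] market_buy(qty=7): fills=none; bids=[-] asks=[-]
After op 6 [order #5] limit_buy(price=103, qty=3): fills=none; bids=[#5:3@103] asks=[-]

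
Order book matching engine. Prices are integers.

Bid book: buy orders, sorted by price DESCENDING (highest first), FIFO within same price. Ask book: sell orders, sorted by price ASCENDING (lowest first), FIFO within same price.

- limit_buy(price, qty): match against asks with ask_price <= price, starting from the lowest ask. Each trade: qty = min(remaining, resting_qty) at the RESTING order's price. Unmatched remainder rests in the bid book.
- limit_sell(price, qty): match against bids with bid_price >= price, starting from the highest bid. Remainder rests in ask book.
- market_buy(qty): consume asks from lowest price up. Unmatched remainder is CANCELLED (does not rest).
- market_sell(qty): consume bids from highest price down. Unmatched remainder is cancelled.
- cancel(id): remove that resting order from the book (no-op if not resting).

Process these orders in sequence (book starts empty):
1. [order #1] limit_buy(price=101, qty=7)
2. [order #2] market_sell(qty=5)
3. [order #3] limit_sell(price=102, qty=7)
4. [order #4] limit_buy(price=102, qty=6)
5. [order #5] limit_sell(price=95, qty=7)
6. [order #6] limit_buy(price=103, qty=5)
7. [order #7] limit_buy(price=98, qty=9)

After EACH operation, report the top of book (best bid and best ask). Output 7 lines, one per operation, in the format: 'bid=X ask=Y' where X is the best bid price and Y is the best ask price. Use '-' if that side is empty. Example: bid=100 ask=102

After op 1 [order #1] limit_buy(price=101, qty=7): fills=none; bids=[#1:7@101] asks=[-]
After op 2 [order #2] market_sell(qty=5): fills=#1x#2:5@101; bids=[#1:2@101] asks=[-]
After op 3 [order #3] limit_sell(price=102, qty=7): fills=none; bids=[#1:2@101] asks=[#3:7@102]
After op 4 [order #4] limit_buy(price=102, qty=6): fills=#4x#3:6@102; bids=[#1:2@101] asks=[#3:1@102]
After op 5 [order #5] limit_sell(price=95, qty=7): fills=#1x#5:2@101; bids=[-] asks=[#5:5@95 #3:1@102]
After op 6 [order #6] limit_buy(price=103, qty=5): fills=#6x#5:5@95; bids=[-] asks=[#3:1@102]
After op 7 [order #7] limit_buy(price=98, qty=9): fills=none; bids=[#7:9@98] asks=[#3:1@102]

Answer: bid=101 ask=-
bid=101 ask=-
bid=101 ask=102
bid=101 ask=102
bid=- ask=95
bid=- ask=102
bid=98 ask=102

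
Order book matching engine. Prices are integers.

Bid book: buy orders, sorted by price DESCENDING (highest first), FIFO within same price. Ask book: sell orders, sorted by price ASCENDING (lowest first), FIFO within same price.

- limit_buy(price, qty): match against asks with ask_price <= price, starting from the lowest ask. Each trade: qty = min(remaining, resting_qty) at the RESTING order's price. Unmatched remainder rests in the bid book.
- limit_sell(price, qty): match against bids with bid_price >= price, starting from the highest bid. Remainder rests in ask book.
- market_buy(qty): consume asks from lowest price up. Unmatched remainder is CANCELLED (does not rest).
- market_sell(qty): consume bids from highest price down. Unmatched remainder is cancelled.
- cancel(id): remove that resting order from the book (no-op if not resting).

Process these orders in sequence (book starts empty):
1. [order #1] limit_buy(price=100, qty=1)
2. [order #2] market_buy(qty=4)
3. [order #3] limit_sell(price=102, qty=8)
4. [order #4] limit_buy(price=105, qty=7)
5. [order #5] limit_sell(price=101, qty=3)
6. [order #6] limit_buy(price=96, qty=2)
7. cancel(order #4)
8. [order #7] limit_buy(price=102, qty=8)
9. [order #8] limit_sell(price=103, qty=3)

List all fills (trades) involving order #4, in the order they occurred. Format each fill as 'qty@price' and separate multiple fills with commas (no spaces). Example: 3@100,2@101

After op 1 [order #1] limit_buy(price=100, qty=1): fills=none; bids=[#1:1@100] asks=[-]
After op 2 [order #2] market_buy(qty=4): fills=none; bids=[#1:1@100] asks=[-]
After op 3 [order #3] limit_sell(price=102, qty=8): fills=none; bids=[#1:1@100] asks=[#3:8@102]
After op 4 [order #4] limit_buy(price=105, qty=7): fills=#4x#3:7@102; bids=[#1:1@100] asks=[#3:1@102]
After op 5 [order #5] limit_sell(price=101, qty=3): fills=none; bids=[#1:1@100] asks=[#5:3@101 #3:1@102]
After op 6 [order #6] limit_buy(price=96, qty=2): fills=none; bids=[#1:1@100 #6:2@96] asks=[#5:3@101 #3:1@102]
After op 7 cancel(order #4): fills=none; bids=[#1:1@100 #6:2@96] asks=[#5:3@101 #3:1@102]
After op 8 [order #7] limit_buy(price=102, qty=8): fills=#7x#5:3@101 #7x#3:1@102; bids=[#7:4@102 #1:1@100 #6:2@96] asks=[-]
After op 9 [order #8] limit_sell(price=103, qty=3): fills=none; bids=[#7:4@102 #1:1@100 #6:2@96] asks=[#8:3@103]

Answer: 7@102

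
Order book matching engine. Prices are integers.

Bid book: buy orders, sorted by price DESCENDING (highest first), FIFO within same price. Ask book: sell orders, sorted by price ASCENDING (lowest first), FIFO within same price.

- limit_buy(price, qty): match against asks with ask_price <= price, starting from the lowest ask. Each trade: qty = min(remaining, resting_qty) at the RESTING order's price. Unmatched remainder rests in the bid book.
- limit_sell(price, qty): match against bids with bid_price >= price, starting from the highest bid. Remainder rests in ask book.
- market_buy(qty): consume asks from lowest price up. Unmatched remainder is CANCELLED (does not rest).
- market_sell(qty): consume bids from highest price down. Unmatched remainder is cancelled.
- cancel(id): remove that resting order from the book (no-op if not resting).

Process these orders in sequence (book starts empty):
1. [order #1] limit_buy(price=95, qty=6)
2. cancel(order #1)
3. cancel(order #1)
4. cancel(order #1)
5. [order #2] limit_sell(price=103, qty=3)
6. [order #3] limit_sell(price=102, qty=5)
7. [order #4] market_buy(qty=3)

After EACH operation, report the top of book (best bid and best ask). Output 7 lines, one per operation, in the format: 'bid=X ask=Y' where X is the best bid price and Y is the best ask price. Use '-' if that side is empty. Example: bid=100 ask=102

Answer: bid=95 ask=-
bid=- ask=-
bid=- ask=-
bid=- ask=-
bid=- ask=103
bid=- ask=102
bid=- ask=102

Derivation:
After op 1 [order #1] limit_buy(price=95, qty=6): fills=none; bids=[#1:6@95] asks=[-]
After op 2 cancel(order #1): fills=none; bids=[-] asks=[-]
After op 3 cancel(order #1): fills=none; bids=[-] asks=[-]
After op 4 cancel(order #1): fills=none; bids=[-] asks=[-]
After op 5 [order #2] limit_sell(price=103, qty=3): fills=none; bids=[-] asks=[#2:3@103]
After op 6 [order #3] limit_sell(price=102, qty=5): fills=none; bids=[-] asks=[#3:5@102 #2:3@103]
After op 7 [order #4] market_buy(qty=3): fills=#4x#3:3@102; bids=[-] asks=[#3:2@102 #2:3@103]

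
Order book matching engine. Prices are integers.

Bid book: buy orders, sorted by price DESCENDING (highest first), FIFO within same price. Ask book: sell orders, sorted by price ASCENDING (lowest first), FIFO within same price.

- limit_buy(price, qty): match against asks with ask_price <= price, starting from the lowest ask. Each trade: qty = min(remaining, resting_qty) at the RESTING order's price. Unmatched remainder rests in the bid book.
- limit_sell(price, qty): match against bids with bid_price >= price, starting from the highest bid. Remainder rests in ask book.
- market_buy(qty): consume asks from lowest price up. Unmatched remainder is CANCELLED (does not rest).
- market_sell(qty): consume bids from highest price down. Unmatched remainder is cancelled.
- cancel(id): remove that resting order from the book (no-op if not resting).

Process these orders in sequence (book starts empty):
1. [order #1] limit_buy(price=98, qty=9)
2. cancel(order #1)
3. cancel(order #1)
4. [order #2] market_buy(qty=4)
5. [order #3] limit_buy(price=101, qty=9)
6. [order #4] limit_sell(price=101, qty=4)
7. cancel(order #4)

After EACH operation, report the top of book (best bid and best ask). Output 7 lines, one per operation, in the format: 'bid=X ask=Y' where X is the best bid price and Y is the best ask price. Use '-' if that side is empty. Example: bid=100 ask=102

After op 1 [order #1] limit_buy(price=98, qty=9): fills=none; bids=[#1:9@98] asks=[-]
After op 2 cancel(order #1): fills=none; bids=[-] asks=[-]
After op 3 cancel(order #1): fills=none; bids=[-] asks=[-]
After op 4 [order #2] market_buy(qty=4): fills=none; bids=[-] asks=[-]
After op 5 [order #3] limit_buy(price=101, qty=9): fills=none; bids=[#3:9@101] asks=[-]
After op 6 [order #4] limit_sell(price=101, qty=4): fills=#3x#4:4@101; bids=[#3:5@101] asks=[-]
After op 7 cancel(order #4): fills=none; bids=[#3:5@101] asks=[-]

Answer: bid=98 ask=-
bid=- ask=-
bid=- ask=-
bid=- ask=-
bid=101 ask=-
bid=101 ask=-
bid=101 ask=-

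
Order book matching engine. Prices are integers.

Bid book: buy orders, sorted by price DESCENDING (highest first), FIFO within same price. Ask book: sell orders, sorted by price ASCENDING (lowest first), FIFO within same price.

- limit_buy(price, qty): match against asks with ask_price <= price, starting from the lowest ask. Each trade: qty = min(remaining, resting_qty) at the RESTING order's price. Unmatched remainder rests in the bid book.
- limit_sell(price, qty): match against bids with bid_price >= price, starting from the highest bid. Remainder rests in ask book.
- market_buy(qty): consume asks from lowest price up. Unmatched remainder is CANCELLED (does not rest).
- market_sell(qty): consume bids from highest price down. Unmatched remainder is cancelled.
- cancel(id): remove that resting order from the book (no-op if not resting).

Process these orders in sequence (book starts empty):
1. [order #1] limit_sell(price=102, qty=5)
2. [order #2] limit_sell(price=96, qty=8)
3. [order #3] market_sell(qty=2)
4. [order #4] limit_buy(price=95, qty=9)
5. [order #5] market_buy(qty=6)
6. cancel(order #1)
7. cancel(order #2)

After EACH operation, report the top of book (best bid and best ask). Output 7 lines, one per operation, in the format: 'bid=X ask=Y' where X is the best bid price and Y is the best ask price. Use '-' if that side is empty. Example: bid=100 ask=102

Answer: bid=- ask=102
bid=- ask=96
bid=- ask=96
bid=95 ask=96
bid=95 ask=96
bid=95 ask=96
bid=95 ask=-

Derivation:
After op 1 [order #1] limit_sell(price=102, qty=5): fills=none; bids=[-] asks=[#1:5@102]
After op 2 [order #2] limit_sell(price=96, qty=8): fills=none; bids=[-] asks=[#2:8@96 #1:5@102]
After op 3 [order #3] market_sell(qty=2): fills=none; bids=[-] asks=[#2:8@96 #1:5@102]
After op 4 [order #4] limit_buy(price=95, qty=9): fills=none; bids=[#4:9@95] asks=[#2:8@96 #1:5@102]
After op 5 [order #5] market_buy(qty=6): fills=#5x#2:6@96; bids=[#4:9@95] asks=[#2:2@96 #1:5@102]
After op 6 cancel(order #1): fills=none; bids=[#4:9@95] asks=[#2:2@96]
After op 7 cancel(order #2): fills=none; bids=[#4:9@95] asks=[-]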